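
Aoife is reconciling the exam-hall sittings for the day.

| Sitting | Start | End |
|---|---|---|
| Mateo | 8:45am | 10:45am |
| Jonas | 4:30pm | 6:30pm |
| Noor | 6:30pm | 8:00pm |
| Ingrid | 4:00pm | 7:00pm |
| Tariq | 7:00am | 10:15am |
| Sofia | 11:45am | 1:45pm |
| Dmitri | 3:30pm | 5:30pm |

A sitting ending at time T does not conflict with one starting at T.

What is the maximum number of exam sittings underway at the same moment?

3

Sweep the timeline, counting +1 at each start and −1 at each end (ends before starts at a tie):
7:00am start Tariq → 1
8:45am start Mateo → 2
10:15am end Tariq → 1
10:45am end Mateo → 0
11:45am start Sofia → 1
1:45pm end Sofia → 0
3:30pm start Dmitri → 1
4:00pm start Ingrid → 2
4:30pm start Jonas → 3
5:30pm end Dmitri → 2
6:30pm end Jonas → 1
6:30pm start Noor → 2
7:00pm end Ingrid → 1
8:00pm end Noor → 0
Peak is 3, at 4:30pm (Dmitri, Ingrid, Jonas).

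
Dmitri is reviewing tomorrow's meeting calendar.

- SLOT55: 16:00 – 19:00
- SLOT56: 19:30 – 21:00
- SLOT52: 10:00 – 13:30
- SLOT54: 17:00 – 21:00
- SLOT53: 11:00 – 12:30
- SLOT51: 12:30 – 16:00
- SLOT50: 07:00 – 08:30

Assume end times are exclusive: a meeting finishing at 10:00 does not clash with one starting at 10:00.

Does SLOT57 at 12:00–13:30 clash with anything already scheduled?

Yes — it overlaps SLOT51, SLOT52, SLOT53

SLOT50: ends 08:30 at or before SLOT57 starts 12:00 → clear.
SLOT52: starts 10:00 before SLOT57 ends 13:30, and ends 13:30 after SLOT57 starts 12:00 → overlap.
SLOT53: starts 11:00 before SLOT57 ends 13:30, and ends 12:30 after SLOT57 starts 12:00 → overlap.
SLOT51: starts 12:30 before SLOT57 ends 13:30, and ends 16:00 after SLOT57 starts 12:00 → overlap.
SLOT55: starts 16:00 at or after SLOT57 ends 13:30 → clear.
SLOT54: starts 17:00 at or after SLOT57 ends 13:30 → clear.
SLOT56: starts 19:30 at or after SLOT57 ends 13:30 → clear.
SLOT57 overlaps SLOT51, SLOT52, SLOT53.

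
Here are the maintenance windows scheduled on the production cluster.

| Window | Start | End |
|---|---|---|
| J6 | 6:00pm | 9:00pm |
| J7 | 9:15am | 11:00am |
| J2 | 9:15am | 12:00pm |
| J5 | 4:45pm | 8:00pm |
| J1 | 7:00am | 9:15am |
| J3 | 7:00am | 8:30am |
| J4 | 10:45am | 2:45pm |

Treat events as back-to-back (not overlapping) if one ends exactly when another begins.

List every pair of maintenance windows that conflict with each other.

J1 & J3, J2 & J4, J2 & J7, J4 & J7, J5 & J6

Sorted by start: J1, J3, J2, J7, J4, J5, J6.
J3 starts before J1 ends → J1 and J3 overlap.
J2 starts exactly when J1 ends (back-to-back, no overlap), so nothing later overlaps J1 either.
J2 starts after J3 ends, so nothing later overlaps J3 either.
J7 starts before J2 ends → J2 and J7 overlap.
J4 starts before J2 ends → J2 and J4 overlap.
J5 starts after J2 ends, so nothing later overlaps J2 either.
J4 starts before J7 ends → J7 and J4 overlap.
J5 starts after J7 ends, so nothing later overlaps J7 either.
J5 starts after J4 ends, so nothing later overlaps J4 either.
J6 starts before J5 ends → J5 and J6 overlap.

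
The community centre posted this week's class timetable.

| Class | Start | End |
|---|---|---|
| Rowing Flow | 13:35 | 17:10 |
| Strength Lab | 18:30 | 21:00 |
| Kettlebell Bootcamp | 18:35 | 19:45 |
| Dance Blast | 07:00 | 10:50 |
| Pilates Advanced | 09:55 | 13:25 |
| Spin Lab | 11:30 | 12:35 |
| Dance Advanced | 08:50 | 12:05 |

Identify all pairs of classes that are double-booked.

Dance Advanced & Dance Blast, Dance Advanced & Pilates Advanced, Dance Advanced & Spin Lab, Dance Blast & Pilates Advanced, Kettlebell Bootcamp & Strength Lab, Pilates Advanced & Spin Lab

Sorted by start: Dance Blast, Dance Advanced, Pilates Advanced, Spin Lab, Rowing Flow, Strength Lab, Kettlebell Bootcamp.
Dance Advanced starts before Dance Blast ends → Dance Blast and Dance Advanced overlap.
Pilates Advanced starts before Dance Blast ends → Dance Blast and Pilates Advanced overlap.
Spin Lab starts after Dance Blast ends, so Dance Blast has no further overlaps.
Pilates Advanced starts before Dance Advanced ends → Dance Advanced and Pilates Advanced overlap.
Spin Lab starts before Dance Advanced ends → Dance Advanced and Spin Lab overlap.
Rowing Flow starts after Dance Advanced ends, so Dance Advanced has no further overlaps.
Spin Lab starts before Pilates Advanced ends → Pilates Advanced and Spin Lab overlap.
Rowing Flow starts after Pilates Advanced ends, so Pilates Advanced has no further overlaps.
Rowing Flow starts after Spin Lab ends, so Spin Lab has no further overlaps.
Strength Lab starts after Rowing Flow ends, so Rowing Flow has no further overlaps.
Kettlebell Bootcamp starts before Strength Lab ends → Strength Lab and Kettlebell Bootcamp overlap.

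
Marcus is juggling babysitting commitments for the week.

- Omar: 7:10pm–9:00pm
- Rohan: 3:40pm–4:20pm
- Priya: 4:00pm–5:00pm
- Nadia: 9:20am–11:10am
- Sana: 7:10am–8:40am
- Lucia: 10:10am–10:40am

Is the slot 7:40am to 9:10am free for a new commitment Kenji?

Sana: starts 7:10am before Kenji ends 9:10am, and ends 8:40am after Kenji starts 7:40am → overlap.
Nadia: starts 9:20am at or after Kenji ends 9:10am → clear.
Lucia: starts 10:10am at or after Kenji ends 9:10am → clear.
Rohan: starts 3:40pm at or after Kenji ends 9:10am → clear.
Priya: starts 4:00pm at or after Kenji ends 9:10am → clear.
Omar: starts 7:10pm at or after Kenji ends 9:10am → clear.
Kenji overlaps Sana.

No — it overlaps Sana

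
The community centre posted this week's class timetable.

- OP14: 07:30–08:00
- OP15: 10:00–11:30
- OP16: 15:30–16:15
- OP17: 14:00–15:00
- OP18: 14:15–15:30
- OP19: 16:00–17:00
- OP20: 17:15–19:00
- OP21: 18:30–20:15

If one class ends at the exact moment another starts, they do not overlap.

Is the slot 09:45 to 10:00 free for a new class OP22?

OP14: ends 08:00 at or before OP22 starts 09:45 → clear.
OP15: starts 10:00 at or after OP22 ends 10:00 → clear.
OP17: starts 14:00 at or after OP22 ends 10:00 → clear.
OP18: starts 14:15 at or after OP22 ends 10:00 → clear.
OP16: starts 15:30 at or after OP22 ends 10:00 → clear.
OP19: starts 16:00 at or after OP22 ends 10:00 → clear.
OP20: starts 17:15 at or after OP22 ends 10:00 → clear.
OP21: starts 18:30 at or after OP22 ends 10:00 → clear.

Yes — the slot is free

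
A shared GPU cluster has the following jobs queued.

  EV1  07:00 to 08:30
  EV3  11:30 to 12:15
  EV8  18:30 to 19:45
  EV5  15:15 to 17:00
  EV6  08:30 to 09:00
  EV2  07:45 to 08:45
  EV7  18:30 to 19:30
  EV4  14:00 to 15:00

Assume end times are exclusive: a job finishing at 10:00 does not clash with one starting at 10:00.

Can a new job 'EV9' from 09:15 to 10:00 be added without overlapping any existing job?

Yes — the slot is free

EV1: ends 08:30 at or before EV9 starts 09:15 → clear.
EV2: ends 08:45 at or before EV9 starts 09:15 → clear.
EV6: ends 09:00 at or before EV9 starts 09:15 → clear.
EV3: starts 11:30 at or after EV9 ends 10:00 → clear.
EV4: starts 14:00 at or after EV9 ends 10:00 → clear.
EV5: starts 15:15 at or after EV9 ends 10:00 → clear.
EV7: starts 18:30 at or after EV9 ends 10:00 → clear.
EV8: starts 18:30 at or after EV9 ends 10:00 → clear.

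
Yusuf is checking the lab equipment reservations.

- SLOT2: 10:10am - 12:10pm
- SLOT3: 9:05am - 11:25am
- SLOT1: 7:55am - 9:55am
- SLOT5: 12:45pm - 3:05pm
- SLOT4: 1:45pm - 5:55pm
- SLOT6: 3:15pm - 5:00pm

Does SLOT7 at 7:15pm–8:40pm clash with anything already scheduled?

SLOT1: ends 9:55am at or before SLOT7 starts 7:15pm → clear.
SLOT3: ends 11:25am at or before SLOT7 starts 7:15pm → clear.
SLOT2: ends 12:10pm at or before SLOT7 starts 7:15pm → clear.
SLOT5: ends 3:05pm at or before SLOT7 starts 7:15pm → clear.
SLOT4: ends 5:55pm at or before SLOT7 starts 7:15pm → clear.
SLOT6: ends 5:00pm at or before SLOT7 starts 7:15pm → clear.

No — it doesn't clash with anything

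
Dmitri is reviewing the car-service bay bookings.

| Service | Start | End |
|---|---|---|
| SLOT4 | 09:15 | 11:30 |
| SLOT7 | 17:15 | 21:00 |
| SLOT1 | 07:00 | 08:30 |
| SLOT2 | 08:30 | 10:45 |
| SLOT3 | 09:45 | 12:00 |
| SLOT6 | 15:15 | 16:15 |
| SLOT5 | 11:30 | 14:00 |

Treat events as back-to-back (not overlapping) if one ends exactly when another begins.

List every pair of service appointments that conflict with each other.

SLOT2 & SLOT3, SLOT2 & SLOT4, SLOT3 & SLOT4, SLOT3 & SLOT5

Sorted by start: SLOT1, SLOT2, SLOT4, SLOT3, SLOT5, SLOT6, SLOT7.
SLOT2 starts exactly when SLOT1 ends (back-to-back, no overlap) — done with SLOT1.
SLOT4 starts before SLOT2 ends → SLOT2 and SLOT4 overlap.
SLOT3 starts before SLOT2 ends → SLOT2 and SLOT3 overlap.
SLOT5 starts after SLOT2 ends — done with SLOT2.
SLOT3 starts before SLOT4 ends → SLOT4 and SLOT3 overlap.
SLOT5 starts exactly when SLOT4 ends (back-to-back, no overlap) — done with SLOT4.
SLOT5 starts before SLOT3 ends → SLOT3 and SLOT5 overlap.
SLOT6 starts after SLOT3 ends — done with SLOT3.
SLOT6 starts after SLOT5 ends — done with SLOT5.
SLOT7 starts after SLOT6 ends.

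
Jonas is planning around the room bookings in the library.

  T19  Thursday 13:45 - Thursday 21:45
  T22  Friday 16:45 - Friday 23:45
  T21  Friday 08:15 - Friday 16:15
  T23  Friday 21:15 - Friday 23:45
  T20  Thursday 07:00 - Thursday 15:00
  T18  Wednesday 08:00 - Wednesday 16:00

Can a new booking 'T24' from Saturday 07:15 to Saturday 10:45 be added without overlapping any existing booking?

T18: ends Wednesday 16:00 at or before T24 starts Saturday 07:15 → clear.
T20: ends Thursday 15:00 at or before T24 starts Saturday 07:15 → clear.
T19: ends Thursday 21:45 at or before T24 starts Saturday 07:15 → clear.
T21: ends Friday 16:15 at or before T24 starts Saturday 07:15 → clear.
T22: ends Friday 23:45 at or before T24 starts Saturday 07:15 → clear.
T23: ends Friday 23:45 at or before T24 starts Saturday 07:15 → clear.

Yes — the slot is free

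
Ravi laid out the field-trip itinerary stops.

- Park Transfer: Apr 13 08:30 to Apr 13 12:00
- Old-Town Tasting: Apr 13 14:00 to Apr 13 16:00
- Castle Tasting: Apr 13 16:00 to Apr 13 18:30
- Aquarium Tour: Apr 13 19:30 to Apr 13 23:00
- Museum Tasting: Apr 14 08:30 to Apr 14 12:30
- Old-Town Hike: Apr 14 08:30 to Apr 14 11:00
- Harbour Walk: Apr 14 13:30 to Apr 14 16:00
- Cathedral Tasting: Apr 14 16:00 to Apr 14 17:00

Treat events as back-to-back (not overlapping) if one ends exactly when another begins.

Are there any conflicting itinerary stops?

Yes

Check each pair: they overlap iff neither finishes before the other starts.
Sorted by start: Park Transfer, Old-Town Tasting, Castle Tasting, Aquarium Tour, Museum Tasting, Old-Town Hike, Harbour Walk, Cathedral Tasting.
Old-Town Tasting starts after Park Transfer ends — done with Park Transfer.
Castle Tasting starts exactly when Old-Town Tasting ends (back-to-back, no overlap) — done with Old-Town Tasting.
Aquarium Tour starts after Castle Tasting ends — done with Castle Tasting.
Museum Tasting starts after Aquarium Tour ends — done with Aquarium Tour.
Old-Town Hike starts before Museum Tasting ends → Museum Tasting and Old-Town Hike overlap.
That's a conflict, so the schedule is not conflict-free.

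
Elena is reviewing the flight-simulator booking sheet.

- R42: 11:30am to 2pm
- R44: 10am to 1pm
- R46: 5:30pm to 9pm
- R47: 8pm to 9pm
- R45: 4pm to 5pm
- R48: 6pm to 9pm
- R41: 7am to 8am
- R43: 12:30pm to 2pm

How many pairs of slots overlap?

6

Sorted by start: R41, R44, R42, R43, R45, R46, R48, R47.
R44 starts after R41 ends, so R41 has no further overlaps.
R42 starts before R44 ends → R44 and R42 overlap.
R43 starts before R44 ends → R44 and R43 overlap.
R45 starts after R44 ends, so R44 has no further overlaps.
R43 starts before R42 ends → R42 and R43 overlap.
R45 starts after R42 ends, so R42 has no further overlaps.
R45 starts after R43 ends, so R43 has no further overlaps.
R46 starts after R45 ends, so R45 has no further overlaps.
R48 starts before R46 ends → R46 and R48 overlap.
R47 starts before R46 ends → R46 and R47 overlap.
R47 starts before R48 ends → R48 and R47 overlap.
Overlapping pairs: R42 & R43, R42 & R44, R43 & R44, R46 & R47, R46 & R48, R47 & R48 — 6 in total.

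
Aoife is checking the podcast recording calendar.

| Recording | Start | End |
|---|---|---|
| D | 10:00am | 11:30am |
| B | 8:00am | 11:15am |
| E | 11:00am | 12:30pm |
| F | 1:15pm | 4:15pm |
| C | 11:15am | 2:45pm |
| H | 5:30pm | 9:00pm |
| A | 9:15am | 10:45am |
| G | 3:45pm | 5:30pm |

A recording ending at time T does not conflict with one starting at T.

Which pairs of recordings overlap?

Sorted by start: B, A, D, E, C, F, G, H.
A starts before B ends → B and A overlap.
D starts before B ends → B and D overlap.
E starts before B ends → B and E overlap.
C starts exactly when B ends (back-to-back, no overlap), so B has no further overlaps.
D starts before A ends → A and D overlap.
E starts after A ends, so A has no further overlaps.
E starts before D ends → D and E overlap.
C starts before D ends → D and C overlap.
F starts after D ends, so D has no further overlaps.
C starts before E ends → E and C overlap.
F starts after E ends, so E has no further overlaps.
F starts before C ends → C and F overlap.
G starts after C ends, so C has no further overlaps.
G starts before F ends → F and G overlap.
H starts after F ends.
H starts exactly when G ends (back-to-back, no overlap).

A & B, A & D, B & D, B & E, C & D, C & E, C & F, D & E, F & G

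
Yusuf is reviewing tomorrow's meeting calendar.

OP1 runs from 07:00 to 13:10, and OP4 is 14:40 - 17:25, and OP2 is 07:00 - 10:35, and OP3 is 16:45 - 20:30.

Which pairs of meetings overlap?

OP1 & OP2, OP3 & OP4

Sorted by start: OP1, OP2, OP4, OP3.
OP2 starts before OP1 ends → OP1 and OP2 overlap.
OP4 starts after OP1 ends; OP1 is clear from here.
OP4 starts after OP2 ends; OP2 is clear from here.
OP3 starts before OP4 ends → OP4 and OP3 overlap.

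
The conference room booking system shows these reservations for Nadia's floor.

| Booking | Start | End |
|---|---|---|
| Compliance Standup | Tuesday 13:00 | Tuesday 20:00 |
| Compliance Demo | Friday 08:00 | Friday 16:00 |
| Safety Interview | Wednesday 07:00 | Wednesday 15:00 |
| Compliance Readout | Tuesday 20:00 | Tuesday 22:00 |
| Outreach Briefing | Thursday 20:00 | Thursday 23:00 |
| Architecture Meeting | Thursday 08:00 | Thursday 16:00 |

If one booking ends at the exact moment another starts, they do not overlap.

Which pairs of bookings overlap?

no overlapping pairs

Check each pair: they overlap iff neither finishes before the other starts.
Sorted by start: Compliance Standup, Compliance Readout, Safety Interview, Architecture Meeting, Outreach Briefing, Compliance Demo.
Compliance Readout starts exactly when Compliance Standup ends (back-to-back, no overlap), so nothing later overlaps Compliance Standup either.
Safety Interview starts after Compliance Readout ends, so nothing later overlaps Compliance Readout either.
Architecture Meeting starts after Safety Interview ends, so nothing later overlaps Safety Interview either.
Outreach Briefing starts after Architecture Meeting ends, so nothing later overlaps Architecture Meeting either.
Compliance Demo starts after Outreach Briefing ends.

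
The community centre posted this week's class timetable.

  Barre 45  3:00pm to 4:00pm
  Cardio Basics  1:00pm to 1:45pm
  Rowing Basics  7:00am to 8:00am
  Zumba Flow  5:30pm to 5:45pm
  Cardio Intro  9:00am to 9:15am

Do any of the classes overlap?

Sorted by start: Rowing Basics, Cardio Intro, Cardio Basics, Barre 45, Zumba Flow.
Cardio Intro starts after Rowing Basics ends — done with Rowing Basics.
Cardio Basics starts after Cardio Intro ends — done with Cardio Intro.
Barre 45 starts after Cardio Basics ends — done with Cardio Basics.
Zumba Flow starts after Barre 45 ends.
Every pair is clear; the schedule has no overlaps.

No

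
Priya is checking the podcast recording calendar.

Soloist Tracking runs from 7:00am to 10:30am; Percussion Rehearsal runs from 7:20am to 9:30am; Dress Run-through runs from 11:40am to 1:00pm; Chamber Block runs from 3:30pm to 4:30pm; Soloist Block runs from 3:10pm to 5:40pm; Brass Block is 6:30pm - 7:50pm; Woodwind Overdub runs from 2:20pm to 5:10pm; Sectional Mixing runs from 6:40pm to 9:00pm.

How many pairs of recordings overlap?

Two intervals overlap when each starts before the other ends.
Sorted by start: Soloist Tracking, Percussion Rehearsal, Dress Run-through, Woodwind Overdub, Soloist Block, Chamber Block, Brass Block, Sectional Mixing.
Percussion Rehearsal starts before Soloist Tracking ends → Soloist Tracking and Percussion Rehearsal overlap.
Dress Run-through starts after Soloist Tracking ends, so Soloist Tracking has no further overlaps.
Dress Run-through starts after Percussion Rehearsal ends, so Percussion Rehearsal has no further overlaps.
Woodwind Overdub starts after Dress Run-through ends, so Dress Run-through has no further overlaps.
Soloist Block starts before Woodwind Overdub ends → Woodwind Overdub and Soloist Block overlap.
Chamber Block starts before Woodwind Overdub ends → Woodwind Overdub and Chamber Block overlap.
Brass Block starts after Woodwind Overdub ends, so Woodwind Overdub has no further overlaps.
Chamber Block starts before Soloist Block ends → Soloist Block and Chamber Block overlap.
Brass Block starts after Soloist Block ends, so Soloist Block has no further overlaps.
Brass Block starts after Chamber Block ends, so Chamber Block has no further overlaps.
Sectional Mixing starts before Brass Block ends → Brass Block and Sectional Mixing overlap.
Overlapping pairs: Brass Block & Sectional Mixing, Chamber Block & Soloist Block, Chamber Block & Woodwind Overdub, Percussion Rehearsal & Soloist Tracking, Soloist Block & Woodwind Overdub — 5 in total.

5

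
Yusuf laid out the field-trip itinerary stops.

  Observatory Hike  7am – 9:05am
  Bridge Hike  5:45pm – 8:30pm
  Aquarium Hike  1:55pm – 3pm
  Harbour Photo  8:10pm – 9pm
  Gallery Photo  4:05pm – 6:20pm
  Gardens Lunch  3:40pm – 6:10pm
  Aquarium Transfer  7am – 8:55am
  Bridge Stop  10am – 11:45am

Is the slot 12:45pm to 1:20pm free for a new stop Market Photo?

Observatory Hike: ends 9:05am at or before Market Photo starts 12:45pm → clear.
Aquarium Transfer: ends 8:55am at or before Market Photo starts 12:45pm → clear.
Bridge Stop: ends 11:45am at or before Market Photo starts 12:45pm → clear.
Aquarium Hike: starts 1:55pm at or after Market Photo ends 1:20pm → clear.
Gardens Lunch: starts 3:40pm at or after Market Photo ends 1:20pm → clear.
Gallery Photo: starts 4:05pm at or after Market Photo ends 1:20pm → clear.
Bridge Hike: starts 5:45pm at or after Market Photo ends 1:20pm → clear.
Harbour Photo: starts 8:10pm at or after Market Photo ends 1:20pm → clear.

Yes — the slot is free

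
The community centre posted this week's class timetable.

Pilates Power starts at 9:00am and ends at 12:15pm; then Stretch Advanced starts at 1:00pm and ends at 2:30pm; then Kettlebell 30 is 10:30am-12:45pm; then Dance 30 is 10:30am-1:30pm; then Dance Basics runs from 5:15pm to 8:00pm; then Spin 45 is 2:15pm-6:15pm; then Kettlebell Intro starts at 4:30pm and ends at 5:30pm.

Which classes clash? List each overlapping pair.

Check each pair: they overlap iff neither finishes before the other starts.
Sorted by start: Pilates Power, Kettlebell 30, Dance 30, Stretch Advanced, Spin 45, Kettlebell Intro, Dance Basics.
Kettlebell 30 starts before Pilates Power ends → Pilates Power and Kettlebell 30 overlap.
Dance 30 starts before Pilates Power ends → Pilates Power and Dance 30 overlap.
Stretch Advanced starts after Pilates Power ends, so nothing later overlaps Pilates Power either.
Dance 30 starts before Kettlebell 30 ends → Kettlebell 30 and Dance 30 overlap.
Stretch Advanced starts after Kettlebell 30 ends, so nothing later overlaps Kettlebell 30 either.
Stretch Advanced starts before Dance 30 ends → Dance 30 and Stretch Advanced overlap.
Spin 45 starts after Dance 30 ends, so nothing later overlaps Dance 30 either.
Spin 45 starts before Stretch Advanced ends → Stretch Advanced and Spin 45 overlap.
Kettlebell Intro starts after Stretch Advanced ends, so nothing later overlaps Stretch Advanced either.
Kettlebell Intro starts before Spin 45 ends → Spin 45 and Kettlebell Intro overlap.
Dance Basics starts before Spin 45 ends → Spin 45 and Dance Basics overlap.
Dance Basics starts before Kettlebell Intro ends → Kettlebell Intro and Dance Basics overlap.

Dance 30 & Kettlebell 30, Dance 30 & Pilates Power, Dance 30 & Stretch Advanced, Dance Basics & Kettlebell Intro, Dance Basics & Spin 45, Kettlebell 30 & Pilates Power, Kettlebell Intro & Spin 45, Spin 45 & Stretch Advanced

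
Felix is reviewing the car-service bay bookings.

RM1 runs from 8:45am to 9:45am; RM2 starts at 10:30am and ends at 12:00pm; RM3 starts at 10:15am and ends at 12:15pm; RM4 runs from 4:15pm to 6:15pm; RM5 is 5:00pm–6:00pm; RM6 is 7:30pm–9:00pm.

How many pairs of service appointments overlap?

2

Sorted by start: RM1, RM3, RM2, RM4, RM5, RM6.
RM3 starts after RM1 ends — done with RM1.
RM2 starts before RM3 ends → RM3 and RM2 overlap.
RM4 starts after RM3 ends — done with RM3.
RM4 starts after RM2 ends — done with RM2.
RM5 starts before RM4 ends → RM4 and RM5 overlap.
RM6 starts after RM4 ends.
RM6 starts after RM5 ends.
Overlapping pairs: RM2 & RM3, RM4 & RM5 — 2 in total.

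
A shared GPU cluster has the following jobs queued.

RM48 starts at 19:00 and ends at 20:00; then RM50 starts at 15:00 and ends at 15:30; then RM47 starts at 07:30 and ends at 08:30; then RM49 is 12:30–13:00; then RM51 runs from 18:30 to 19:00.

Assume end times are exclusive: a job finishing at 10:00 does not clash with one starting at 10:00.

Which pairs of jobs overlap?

Sorted by start: RM47, RM49, RM50, RM51, RM48.
RM49 starts after RM47 ends; RM47 is clear from here.
RM50 starts after RM49 ends; RM49 is clear from here.
RM51 starts after RM50 ends; RM50 is clear from here.
RM48 starts exactly when RM51 ends (back-to-back, no overlap).

no conflicts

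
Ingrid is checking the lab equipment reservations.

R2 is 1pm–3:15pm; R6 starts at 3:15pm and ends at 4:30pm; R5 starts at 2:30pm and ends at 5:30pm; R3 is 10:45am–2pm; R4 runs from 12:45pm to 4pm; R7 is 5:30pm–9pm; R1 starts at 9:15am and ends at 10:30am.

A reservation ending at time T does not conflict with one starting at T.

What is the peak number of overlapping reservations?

Sweep the timeline, counting +1 at each start and −1 at each end (ends before starts at a tie):
9:15am start R1 → 1
10:30am end R1 → 0
10:45am start R3 → 1
12:45pm start R4 → 2
1pm start R2 → 3
2pm end R3 → 2
2:30pm start R5 → 3
3:15pm end R2 → 2
3:15pm start R6 → 3
4pm end R4 → 2
4:30pm end R6 → 1
5:30pm end R5 → 0
5:30pm start R7 → 1
9pm end R7 → 0
Peak is 3, at 1pm (R2, R3, R4).

3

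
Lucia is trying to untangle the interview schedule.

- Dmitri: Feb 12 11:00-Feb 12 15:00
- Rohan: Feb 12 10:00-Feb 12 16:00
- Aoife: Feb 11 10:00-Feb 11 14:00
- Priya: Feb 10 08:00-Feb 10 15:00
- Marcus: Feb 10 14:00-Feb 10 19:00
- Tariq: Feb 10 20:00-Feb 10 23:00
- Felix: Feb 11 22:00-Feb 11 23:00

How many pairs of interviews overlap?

2

Two intervals overlap when each starts before the other ends.
Sorted by start: Priya, Marcus, Tariq, Aoife, Felix, Rohan, Dmitri.
Marcus starts before Priya ends → Priya and Marcus overlap.
Tariq starts after Priya ends; Priya is clear from here.
Tariq starts after Marcus ends; Marcus is clear from here.
Aoife starts after Tariq ends; Tariq is clear from here.
Felix starts after Aoife ends; Aoife is clear from here.
Rohan starts after Felix ends; Felix is clear from here.
Dmitri starts before Rohan ends → Rohan and Dmitri overlap.
Overlapping pairs: Dmitri & Rohan, Marcus & Priya — 2 in total.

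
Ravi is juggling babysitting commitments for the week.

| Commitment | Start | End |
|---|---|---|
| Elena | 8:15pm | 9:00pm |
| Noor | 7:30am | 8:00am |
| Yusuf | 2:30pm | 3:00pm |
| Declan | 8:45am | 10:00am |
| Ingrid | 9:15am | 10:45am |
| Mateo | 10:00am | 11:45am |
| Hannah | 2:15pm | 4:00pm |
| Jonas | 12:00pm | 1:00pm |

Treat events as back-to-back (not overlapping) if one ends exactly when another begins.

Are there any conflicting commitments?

Yes

Sorted by start: Noor, Declan, Ingrid, Mateo, Jonas, Hannah, Yusuf, Elena.
Declan starts after Noor ends, so Noor has no further overlaps.
Ingrid starts before Declan ends → Declan and Ingrid overlap.
That's a conflict, so the schedule is not conflict-free.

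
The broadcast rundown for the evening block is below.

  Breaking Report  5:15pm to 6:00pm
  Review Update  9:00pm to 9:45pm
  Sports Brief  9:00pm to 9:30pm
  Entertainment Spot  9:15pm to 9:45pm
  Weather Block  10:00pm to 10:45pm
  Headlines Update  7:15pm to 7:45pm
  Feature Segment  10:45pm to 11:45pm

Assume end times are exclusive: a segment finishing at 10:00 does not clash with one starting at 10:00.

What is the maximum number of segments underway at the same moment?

3

Sort all start/end points and keep a running count:
5:15pm start Breaking Report → 1
6:00pm end Breaking Report → 0
7:15pm start Headlines Update → 1
7:45pm end Headlines Update → 0
9:00pm start Review Update → 1
9:00pm start Sports Brief → 2
9:15pm start Entertainment Spot → 3
9:30pm end Sports Brief → 2
9:45pm end Entertainment Spot → 1
9:45pm end Review Update → 0
10:00pm start Weather Block → 1
10:45pm end Weather Block → 0
10:45pm start Feature Segment → 1
11:45pm end Feature Segment → 0
Peak is 3, at 9:15pm (Entertainment Spot, Review Update, Sports Brief).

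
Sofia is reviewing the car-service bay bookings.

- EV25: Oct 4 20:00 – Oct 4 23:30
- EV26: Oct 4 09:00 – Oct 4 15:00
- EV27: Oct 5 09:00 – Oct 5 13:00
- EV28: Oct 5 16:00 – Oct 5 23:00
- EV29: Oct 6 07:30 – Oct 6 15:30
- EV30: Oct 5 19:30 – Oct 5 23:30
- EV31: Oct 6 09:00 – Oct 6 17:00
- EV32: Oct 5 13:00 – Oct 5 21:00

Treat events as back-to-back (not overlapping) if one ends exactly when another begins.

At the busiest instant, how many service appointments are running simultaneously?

Walk through starts and ends in time order (an end at T is processed before a start at T):
Oct 4 09:00 start EV26 → 1
Oct 4 15:00 end EV26 → 0
Oct 4 20:00 start EV25 → 1
Oct 4 23:30 end EV25 → 0
Oct 5 09:00 start EV27 → 1
Oct 5 13:00 end EV27 → 0
Oct 5 13:00 start EV32 → 1
Oct 5 16:00 start EV28 → 2
Oct 5 19:30 start EV30 → 3
Oct 5 21:00 end EV32 → 2
Oct 5 23:00 end EV28 → 1
Oct 5 23:30 end EV30 → 0
Oct 6 07:30 start EV29 → 1
Oct 6 09:00 start EV31 → 2
Oct 6 15:30 end EV29 → 1
Oct 6 17:00 end EV31 → 0
Peak is 3, at Oct 5 19:30 (EV28, EV30, EV32).

3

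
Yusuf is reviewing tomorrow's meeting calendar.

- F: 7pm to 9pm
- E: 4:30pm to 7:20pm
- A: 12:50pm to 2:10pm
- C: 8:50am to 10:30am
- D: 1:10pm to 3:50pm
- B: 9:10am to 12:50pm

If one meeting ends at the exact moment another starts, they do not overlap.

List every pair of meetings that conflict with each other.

A & D, B & C, E & F

Sorted by start: C, B, A, D, E, F.
B starts before C ends → C and B overlap.
A starts after C ends, so C has no further overlaps.
A starts exactly when B ends (back-to-back, no overlap), so B has no further overlaps.
D starts before A ends → A and D overlap.
E starts after A ends, so A has no further overlaps.
E starts after D ends, so D has no further overlaps.
F starts before E ends → E and F overlap.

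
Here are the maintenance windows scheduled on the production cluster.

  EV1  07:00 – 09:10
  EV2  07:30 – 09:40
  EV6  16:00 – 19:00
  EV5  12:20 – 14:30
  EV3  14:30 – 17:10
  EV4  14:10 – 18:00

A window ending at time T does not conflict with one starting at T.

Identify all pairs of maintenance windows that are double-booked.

EV1 & EV2, EV3 & EV4, EV3 & EV6, EV4 & EV5, EV4 & EV6

Sorted by start: EV1, EV2, EV5, EV4, EV3, EV6.
EV2 starts before EV1 ends → EV1 and EV2 overlap.
EV5 starts after EV1 ends; EV1 is clear from here.
EV5 starts after EV2 ends; EV2 is clear from here.
EV4 starts before EV5 ends → EV5 and EV4 overlap.
EV3 starts exactly when EV5 ends (back-to-back, no overlap); EV5 is clear from here.
EV3 starts before EV4 ends → EV4 and EV3 overlap.
EV6 starts before EV4 ends → EV4 and EV6 overlap.
EV6 starts before EV3 ends → EV3 and EV6 overlap.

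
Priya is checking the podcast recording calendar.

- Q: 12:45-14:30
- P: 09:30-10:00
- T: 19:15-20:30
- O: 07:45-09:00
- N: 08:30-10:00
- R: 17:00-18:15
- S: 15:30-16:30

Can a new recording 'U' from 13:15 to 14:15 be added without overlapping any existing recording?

O: ends 09:00 at or before U starts 13:15 → clear.
N: ends 10:00 at or before U starts 13:15 → clear.
P: ends 10:00 at or before U starts 13:15 → clear.
Q: starts 12:45 before U ends 14:15, and ends 14:30 after U starts 13:15 → overlap.
S: starts 15:30 at or after U ends 14:15 → clear.
R: starts 17:00 at or after U ends 14:15 → clear.
T: starts 19:15 at or after U ends 14:15 → clear.
U overlaps Q.

No — it overlaps Q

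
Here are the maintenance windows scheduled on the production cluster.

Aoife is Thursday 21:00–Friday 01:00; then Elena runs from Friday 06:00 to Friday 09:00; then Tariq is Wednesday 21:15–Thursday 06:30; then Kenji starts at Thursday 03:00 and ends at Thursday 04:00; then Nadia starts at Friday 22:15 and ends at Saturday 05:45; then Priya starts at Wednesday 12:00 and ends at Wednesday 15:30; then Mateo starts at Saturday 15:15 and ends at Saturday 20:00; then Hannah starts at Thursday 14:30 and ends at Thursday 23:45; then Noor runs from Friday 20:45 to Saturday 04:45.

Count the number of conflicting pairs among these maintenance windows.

3

Sorted by start: Priya, Tariq, Kenji, Hannah, Aoife, Elena, Noor, Nadia, Mateo.
Tariq starts after Priya ends, so Priya has no further overlaps.
Kenji starts before Tariq ends → Tariq and Kenji overlap.
Hannah starts after Tariq ends, so Tariq has no further overlaps.
Hannah starts after Kenji ends, so Kenji has no further overlaps.
Aoife starts before Hannah ends → Hannah and Aoife overlap.
Elena starts after Hannah ends, so Hannah has no further overlaps.
Elena starts after Aoife ends, so Aoife has no further overlaps.
Noor starts after Elena ends, so Elena has no further overlaps.
Nadia starts before Noor ends → Noor and Nadia overlap.
Mateo starts after Noor ends.
Mateo starts after Nadia ends.
Overlapping pairs: Aoife & Hannah, Kenji & Tariq, Nadia & Noor — 3 in total.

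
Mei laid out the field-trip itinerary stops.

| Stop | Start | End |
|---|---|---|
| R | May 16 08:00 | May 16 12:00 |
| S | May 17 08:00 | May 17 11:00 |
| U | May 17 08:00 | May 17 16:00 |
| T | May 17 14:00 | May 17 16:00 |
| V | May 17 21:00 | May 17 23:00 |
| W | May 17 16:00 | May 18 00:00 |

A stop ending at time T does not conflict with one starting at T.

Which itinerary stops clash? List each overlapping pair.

Sorted by start: R, S, U, T, W, V.
S starts after R ends — done with R.
U starts before S ends → S and U overlap.
T starts after S ends — done with S.
T starts before U ends → U and T overlap.
W starts exactly when U ends (back-to-back, no overlap) — done with U.
W starts exactly when T ends (back-to-back, no overlap) — done with T.
V starts before W ends → W and V overlap.

S & U, T & U, V & W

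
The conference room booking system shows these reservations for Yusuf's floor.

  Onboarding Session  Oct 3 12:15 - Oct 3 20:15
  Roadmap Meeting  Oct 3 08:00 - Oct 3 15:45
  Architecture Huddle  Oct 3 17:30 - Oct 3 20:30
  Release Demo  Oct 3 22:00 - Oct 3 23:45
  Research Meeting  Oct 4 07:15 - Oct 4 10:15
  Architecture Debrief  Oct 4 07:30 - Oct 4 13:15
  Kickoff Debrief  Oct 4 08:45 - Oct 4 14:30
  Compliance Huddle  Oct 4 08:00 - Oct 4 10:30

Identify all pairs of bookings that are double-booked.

Sorted by start: Roadmap Meeting, Onboarding Session, Architecture Huddle, Release Demo, Research Meeting, Architecture Debrief, Compliance Huddle, Kickoff Debrief.
Onboarding Session starts before Roadmap Meeting ends → Roadmap Meeting and Onboarding Session overlap.
Architecture Huddle starts after Roadmap Meeting ends; Roadmap Meeting is clear from here.
Architecture Huddle starts before Onboarding Session ends → Onboarding Session and Architecture Huddle overlap.
Release Demo starts after Onboarding Session ends; Onboarding Session is clear from here.
Release Demo starts after Architecture Huddle ends; Architecture Huddle is clear from here.
Research Meeting starts after Release Demo ends; Release Demo is clear from here.
Architecture Debrief starts before Research Meeting ends → Research Meeting and Architecture Debrief overlap.
Compliance Huddle starts before Research Meeting ends → Research Meeting and Compliance Huddle overlap.
Kickoff Debrief starts before Research Meeting ends → Research Meeting and Kickoff Debrief overlap.
Compliance Huddle starts before Architecture Debrief ends → Architecture Debrief and Compliance Huddle overlap.
Kickoff Debrief starts before Architecture Debrief ends → Architecture Debrief and Kickoff Debrief overlap.
Kickoff Debrief starts before Compliance Huddle ends → Compliance Huddle and Kickoff Debrief overlap.

Architecture Debrief & Compliance Huddle, Architecture Debrief & Kickoff Debrief, Architecture Debrief & Research Meeting, Architecture Huddle & Onboarding Session, Compliance Huddle & Kickoff Debrief, Compliance Huddle & Research Meeting, Kickoff Debrief & Research Meeting, Onboarding Session & Roadmap Meeting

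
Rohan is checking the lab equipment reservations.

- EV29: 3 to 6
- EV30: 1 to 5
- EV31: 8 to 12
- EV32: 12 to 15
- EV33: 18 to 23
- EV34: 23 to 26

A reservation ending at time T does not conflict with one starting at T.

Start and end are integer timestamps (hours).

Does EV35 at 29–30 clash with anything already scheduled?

No — it doesn't clash with anything

EV30: ends 5 at or before EV35 starts 29 → clear.
EV29: ends 6 at or before EV35 starts 29 → clear.
EV31: ends 12 at or before EV35 starts 29 → clear.
EV32: ends 15 at or before EV35 starts 29 → clear.
EV33: ends 23 at or before EV35 starts 29 → clear.
EV34: ends 26 at or before EV35 starts 29 → clear.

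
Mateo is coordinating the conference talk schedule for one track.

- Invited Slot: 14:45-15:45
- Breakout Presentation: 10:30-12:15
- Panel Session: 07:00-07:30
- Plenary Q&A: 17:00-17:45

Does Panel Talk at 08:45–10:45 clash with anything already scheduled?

Yes — it overlaps Breakout Presentation

Panel Session: ends 07:30 at or before Panel Talk starts 08:45 → clear.
Breakout Presentation: starts 10:30 before Panel Talk ends 10:45, and ends 12:15 after Panel Talk starts 08:45 → overlap.
Invited Slot: starts 14:45 at or after Panel Talk ends 10:45 → clear.
Plenary Q&A: starts 17:00 at or after Panel Talk ends 10:45 → clear.
Panel Talk overlaps Breakout Presentation.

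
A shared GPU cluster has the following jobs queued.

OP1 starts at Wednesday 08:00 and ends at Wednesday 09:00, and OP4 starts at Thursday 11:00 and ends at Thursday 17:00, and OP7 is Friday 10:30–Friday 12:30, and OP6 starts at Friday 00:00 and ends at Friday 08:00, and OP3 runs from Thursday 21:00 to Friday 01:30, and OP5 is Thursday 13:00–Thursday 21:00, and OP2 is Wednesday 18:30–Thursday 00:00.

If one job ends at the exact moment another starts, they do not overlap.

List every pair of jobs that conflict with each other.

OP3 & OP6, OP4 & OP5

Two intervals overlap when each starts before the other ends.
Sorted by start: OP1, OP2, OP4, OP5, OP3, OP6, OP7.
OP2 starts after OP1 ends, so OP1 has no further overlaps.
OP4 starts after OP2 ends, so OP2 has no further overlaps.
OP5 starts before OP4 ends → OP4 and OP5 overlap.
OP3 starts after OP4 ends, so OP4 has no further overlaps.
OP3 starts exactly when OP5 ends (back-to-back, no overlap), so OP5 has no further overlaps.
OP6 starts before OP3 ends → OP3 and OP6 overlap.
OP7 starts after OP3 ends.
OP7 starts after OP6 ends.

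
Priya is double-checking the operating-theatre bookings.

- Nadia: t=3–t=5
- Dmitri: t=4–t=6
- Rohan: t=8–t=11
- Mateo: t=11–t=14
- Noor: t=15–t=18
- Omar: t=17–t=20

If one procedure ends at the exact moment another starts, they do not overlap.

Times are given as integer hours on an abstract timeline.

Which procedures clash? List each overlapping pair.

Dmitri & Nadia, Noor & Omar

Check each pair: they overlap iff neither finishes before the other starts.
Sorted by start: Nadia, Dmitri, Rohan, Mateo, Noor, Omar.
Dmitri starts before Nadia ends → Nadia and Dmitri overlap.
Rohan starts after Nadia ends — done with Nadia.
Rohan starts after Dmitri ends — done with Dmitri.
Mateo starts exactly when Rohan ends (back-to-back, no overlap) — done with Rohan.
Noor starts after Mateo ends — done with Mateo.
Omar starts before Noor ends → Noor and Omar overlap.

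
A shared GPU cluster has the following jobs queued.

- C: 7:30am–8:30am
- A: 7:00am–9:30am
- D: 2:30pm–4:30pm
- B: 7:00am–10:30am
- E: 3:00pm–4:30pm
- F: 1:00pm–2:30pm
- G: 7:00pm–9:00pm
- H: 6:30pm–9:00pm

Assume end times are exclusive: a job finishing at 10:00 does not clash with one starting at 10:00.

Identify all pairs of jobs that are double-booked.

A & B, A & C, B & C, D & E, G & H

Check each pair: they overlap iff neither finishes before the other starts.
Sorted by start: A, B, C, F, D, E, H, G.
B starts before A ends → A and B overlap.
C starts before A ends → A and C overlap.
F starts after A ends; A is clear from here.
C starts before B ends → B and C overlap.
F starts after B ends; B is clear from here.
F starts after C ends; C is clear from here.
D starts exactly when F ends (back-to-back, no overlap); F is clear from here.
E starts before D ends → D and E overlap.
H starts after D ends; D is clear from here.
H starts after E ends; E is clear from here.
G starts before H ends → H and G overlap.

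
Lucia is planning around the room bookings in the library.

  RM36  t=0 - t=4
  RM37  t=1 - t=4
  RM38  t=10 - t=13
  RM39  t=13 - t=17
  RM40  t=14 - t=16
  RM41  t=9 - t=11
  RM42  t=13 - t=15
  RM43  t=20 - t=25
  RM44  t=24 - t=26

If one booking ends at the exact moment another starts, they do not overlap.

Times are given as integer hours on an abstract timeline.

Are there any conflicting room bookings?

Yes

Check each pair: they overlap iff neither finishes before the other starts.
Sorted by start: RM36, RM37, RM41, RM38, RM39, RM42, RM40, RM43, RM44.
RM37 starts before RM36 ends → RM36 and RM37 overlap.
That's a conflict, so the schedule is not conflict-free.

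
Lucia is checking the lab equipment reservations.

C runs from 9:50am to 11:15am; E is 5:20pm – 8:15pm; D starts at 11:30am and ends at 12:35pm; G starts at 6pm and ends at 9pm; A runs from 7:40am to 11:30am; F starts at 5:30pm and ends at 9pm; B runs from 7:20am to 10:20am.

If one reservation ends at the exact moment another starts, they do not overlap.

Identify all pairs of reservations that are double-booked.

Sorted by start: B, A, C, D, E, F, G.
A starts before B ends → B and A overlap.
C starts before B ends → B and C overlap.
D starts after B ends; B is clear from here.
C starts before A ends → A and C overlap.
D starts exactly when A ends (back-to-back, no overlap); A is clear from here.
D starts after C ends; C is clear from here.
E starts after D ends; D is clear from here.
F starts before E ends → E and F overlap.
G starts before E ends → E and G overlap.
G starts before F ends → F and G overlap.

A & B, A & C, B & C, E & F, E & G, F & G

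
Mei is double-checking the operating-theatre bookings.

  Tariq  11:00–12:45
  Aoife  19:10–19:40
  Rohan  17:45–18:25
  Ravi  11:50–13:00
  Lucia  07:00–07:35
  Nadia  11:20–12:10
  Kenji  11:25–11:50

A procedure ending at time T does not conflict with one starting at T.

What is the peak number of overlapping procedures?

3

Sweep the timeline, counting +1 at each start and −1 at each end (ends before starts at a tie):
07:00 start Lucia → 1
07:35 end Lucia → 0
11:00 start Tariq → 1
11:20 start Nadia → 2
11:25 start Kenji → 3
11:50 end Kenji → 2
11:50 start Ravi → 3
12:10 end Nadia → 2
12:45 end Tariq → 1
13:00 end Ravi → 0
17:45 start Rohan → 1
18:25 end Rohan → 0
19:10 start Aoife → 1
19:40 end Aoife → 0
Peak is 3, at 11:25 (Kenji, Nadia, Tariq).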